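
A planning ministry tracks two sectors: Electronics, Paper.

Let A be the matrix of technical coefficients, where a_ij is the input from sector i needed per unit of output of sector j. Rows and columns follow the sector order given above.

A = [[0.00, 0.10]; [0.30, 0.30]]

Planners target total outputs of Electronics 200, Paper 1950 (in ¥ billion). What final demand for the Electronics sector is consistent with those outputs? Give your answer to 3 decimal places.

I − A =
  [   1.00    -0.10]
  [  -0.30     0.70]
d = (I − A) x:
  d_E = (+1.00)·200 + (-0.10)·1950 = 5.000
  d_P = (-0.30)·200 + (+0.70)·1950 = 1305.000

d_E = 5.000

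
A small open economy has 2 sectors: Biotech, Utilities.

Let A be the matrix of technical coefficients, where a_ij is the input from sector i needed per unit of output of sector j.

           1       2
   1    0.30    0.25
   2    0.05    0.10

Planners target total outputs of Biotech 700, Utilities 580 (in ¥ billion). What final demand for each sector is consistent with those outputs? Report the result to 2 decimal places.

d_1 = 345.00, d_2 = 487.00

I − A =
  [   0.70    -0.25]
  [  -0.05     0.90]
d = (I − A) x:
  d_1 = (+0.70)·700 + (-0.25)·580 = 345.00
  d_2 = (-0.05)·700 + (+0.90)·580 = 487.00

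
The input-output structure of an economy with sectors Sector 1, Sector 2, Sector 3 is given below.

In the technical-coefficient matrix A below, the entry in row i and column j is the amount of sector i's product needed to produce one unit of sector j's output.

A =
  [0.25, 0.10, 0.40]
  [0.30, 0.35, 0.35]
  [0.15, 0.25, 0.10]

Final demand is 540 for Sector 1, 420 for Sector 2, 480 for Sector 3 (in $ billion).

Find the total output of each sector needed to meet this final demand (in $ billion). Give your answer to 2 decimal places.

x_1 = 1802.48, x_2 = 2265.93, x_3 = 1463.17

I − A =
  [   0.75    -0.10    -0.40]
  [  -0.30     0.65    -0.35]
  [  -0.15    -0.25     0.90]
Cofactors of I−A, C_ij = (−1)^(i+j)·(minor ij) (rows/columns in the sector order above):
  C_11 = (0.65)(0.90) − (-0.35)(-0.25) = 0.4975
  C_12 = −[(-0.30)(0.90) − (-0.35)(-0.15)] = 0.3225
  C_13 = (-0.30)(-0.25) − (0.65)(-0.15) = 0.1725
  C_21 = −[(-0.10)(0.90) − (-0.40)(-0.25)] = 0.1900
  C_22 = (0.75)(0.90) − (-0.40)(-0.15) = 0.6150
  C_23 = −[(0.75)(-0.25) − (-0.10)(-0.15)] = 0.2025
  C_31 = (-0.10)(-0.35) − (-0.40)(0.65) = 0.2950
  C_32 = −[(0.75)(-0.35) − (-0.40)(-0.30)] = 0.3825
  C_33 = (0.75)(0.65) − (-0.10)(-0.30) = 0.4575
det(I−A) = Σ_j (I−A)_1j·C_1j = (0.75)(0.4975) + (-0.10)(0.3225) + (-0.40)(0.1725) = 0.271875
adj(I−A) = Cᵀ =
  [ 0.4975   0.1900   0.2950]
  [ 0.3225   0.6150   0.3825]
  [ 0.1725   0.2025   0.4575]
(I − A)⁻¹ = adj(I−A) / det(I−A) ≈
  [   1.8299     0.6989     1.0851]
  [   1.1862     2.2621     1.4069]
  [   0.6345     0.7448     1.6828]
x = (I − A)⁻¹ d = adj(I−A)·d / det(I−A), with det(I−A) = 0.271875:
  x_1 = (0.4975·540 + 0.1900·420 + 0.2950·480) / 0.271875 = 490.05 / 0.271875 ≈ 1802.48
  x_2 = (0.3225·540 + 0.6150·420 + 0.3825·480) / 0.271875 = 616.05 / 0.271875 ≈ 2265.93
  x_3 = (0.1725·540 + 0.2025·420 + 0.4575·480) / 0.271875 = 397.80 / 0.271875 ≈ 1463.17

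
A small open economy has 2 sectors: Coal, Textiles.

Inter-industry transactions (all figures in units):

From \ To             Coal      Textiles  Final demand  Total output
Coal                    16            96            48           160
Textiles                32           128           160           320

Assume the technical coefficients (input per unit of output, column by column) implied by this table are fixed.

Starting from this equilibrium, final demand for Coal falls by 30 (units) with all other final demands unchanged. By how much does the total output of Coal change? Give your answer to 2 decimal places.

Technical coefficients a_ij = z_ij / X_j:
  a_11 = 16/160 = 0.10, a_21 = 32/160 = 0.20
  a_12 = 96/320 = 0.30, a_22 = 128/320 = 0.40
I − A =
  [   0.90    -0.30]
  [  -0.20     0.60]
det(I−A) = (0.90)(0.60) − (-0.30)(-0.20) = 0.4800
adj(I−A) = [[0.60, 0.30], [0.20, 0.90]]
(I − A)⁻¹ = adj(I−A) / det(I−A) ≈
  [   1.2500     0.6250]
  [   0.4167     1.8750]
Δx = (I − A)⁻¹ Δd with Δd having -30 in the Coal component and 0 elsewhere.
So Δx_1 = L_11 · (-30), where L_11 = adj(I−A)_11 / det(I−A) = 0.60 / 0.4800.
Δx_1 = 0.60 × (-30) / 0.4800 = -18.00 / 0.4800 = -37.50.

Δx_1 = -37.50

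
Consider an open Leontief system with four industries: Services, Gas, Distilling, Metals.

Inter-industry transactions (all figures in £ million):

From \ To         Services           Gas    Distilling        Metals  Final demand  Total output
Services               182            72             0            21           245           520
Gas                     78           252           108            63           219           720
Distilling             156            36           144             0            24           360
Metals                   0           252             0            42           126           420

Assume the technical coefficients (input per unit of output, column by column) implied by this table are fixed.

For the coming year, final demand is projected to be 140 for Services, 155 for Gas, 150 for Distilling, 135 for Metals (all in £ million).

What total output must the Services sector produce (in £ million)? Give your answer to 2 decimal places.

Technical coefficients a_ij = z_ij / X_j:
  a_11 = 182/520 = 0.35, a_21 = 78/520 = 0.15, a_31 = 156/520 = 0.30, a_41 = 0/520 = 0.00
  a_12 = 72/720 = 0.10, a_22 = 252/720 = 0.35, a_32 = 36/720 = 0.05, a_42 = 252/720 = 0.35
  a_13 = 0/360 = 0.00, a_23 = 108/360 = 0.30, a_33 = 144/360 = 0.40, a_43 = 0/360 = 0.00
  a_14 = 21/420 = 0.05, a_24 = 63/420 = 0.15, a_34 = 0/420 = 0.00, a_44 = 42/420 = 0.10
I − A =
  [   0.65    -0.10     0.00    -0.05]
  [  -0.15     0.65    -0.30    -0.15]
  [  -0.30    -0.05     0.60     0.00]
  [   0.00    -0.35     0.00     0.90]
Compute the cofactors C_ij = (−1)^(i+j)·(3×3 minor ij) of I−A; the adjugate is their transpose:
adj(I−A) = Cᵀ =
  [ 0.30600   0.06450   0.03225   0.02775]
  [ 0.16200   0.35100   0.17550   0.06750]
  [ 0.16650   0.06150   0.33000   0.01950]
  [ 0.06300   0.13650   0.06825   0.22575]
det(I−A) = Σ_j (I−A)_1j·C_1j = (0.65)(0.30600) + (-0.10)(0.16200) + (0.00)(0.16650) + (-0.05)(0.06300) = 0.17955
(I − A)⁻¹ = adj(I−A) / det(I−A) ≈
  [   1.7043     0.3592     0.1796     0.1546]
  [   0.9023     1.9549     0.9774     0.3759]
  [   0.9273     0.3425     1.8379     0.1086]
  [   0.3509     0.7602     0.3801     1.2573]
x = (I − A)⁻¹ d = adj(I−A)·d / det(I−A), with det(I−A) = 0.17955:
  x_1 = (0.30600·140 + 0.06450·155 + 0.03225·150 + 0.02775·135) / 0.17955 = 61.42125 / 0.17955 ≈ 342.08
  x_2 = (0.16200·140 + 0.35100·155 + 0.17550·150 + 0.06750·135) / 0.17955 = 112.5225 / 0.17955 ≈ 626.69
  x_3 = (0.16650·140 + 0.06150·155 + 0.33000·150 + 0.01950·135) / 0.17955 = 84.975 / 0.17955 ≈ 473.27
  x_4 = (0.06300·140 + 0.13650·155 + 0.06825·150 + 0.22575·135) / 0.17955 = 70.69125 / 0.17955 ≈ 393.71

x_1 = 342.08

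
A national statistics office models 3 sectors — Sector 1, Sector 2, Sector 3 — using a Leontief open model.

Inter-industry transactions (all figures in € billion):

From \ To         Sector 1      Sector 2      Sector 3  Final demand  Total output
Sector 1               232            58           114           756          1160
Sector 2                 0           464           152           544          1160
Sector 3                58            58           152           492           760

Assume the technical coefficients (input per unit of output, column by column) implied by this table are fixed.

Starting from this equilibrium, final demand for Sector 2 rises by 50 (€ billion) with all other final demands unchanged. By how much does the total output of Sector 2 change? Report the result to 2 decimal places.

Technical coefficients a_ij = z_ij / X_j:
  a_11 = 232/1160 = 0.20, a_21 = 0/1160 = 0.00, a_31 = 58/1160 = 0.05
  a_12 = 58/1160 = 0.05, a_22 = 464/1160 = 0.40, a_32 = 58/1160 = 0.05
  a_13 = 114/760 = 0.15, a_23 = 152/760 = 0.20, a_33 = 152/760 = 0.20
I − A =
  [   0.80    -0.05    -0.15]
  [   0.00     0.60    -0.20]
  [  -0.05    -0.05     0.80]
Cofactors of I−A, C_ij = (−1)^(i+j)·(minor ij) (rows/columns in the sector order above):
  C_11 = (0.60)(0.80) − (-0.20)(-0.05) = 0.4700
  C_12 = −[(0.00)(0.80) − (-0.20)(-0.05)] = 0.0100
  C_13 = (0.00)(-0.05) − (0.60)(-0.05) = 0.0300
  C_21 = −[(-0.05)(0.80) − (-0.15)(-0.05)] = 0.0475
  C_22 = (0.80)(0.80) − (-0.15)(-0.05) = 0.6325
  C_23 = −[(0.80)(-0.05) − (-0.05)(-0.05)] = 0.0425
  C_31 = (-0.05)(-0.20) − (-0.15)(0.60) = 0.1000
  C_32 = −[(0.80)(-0.20) − (-0.15)(0.00)] = 0.1600
  C_33 = (0.80)(0.60) − (-0.05)(0.00) = 0.4800
det(I−A) = Σ_j (I−A)_1j·C_1j = (0.80)(0.4700) + (-0.05)(0.0100) + (-0.15)(0.0300) = 0.3710
adj(I−A) = Cᵀ =
  [ 0.4700   0.0475   0.1000]
  [ 0.0100   0.6325   0.1600]
  [ 0.0300   0.0425   0.4800]
(I − A)⁻¹ = adj(I−A) / det(I−A) ≈
  [   1.2668     0.1280     0.2695]
  [   0.0270     1.7049     0.4313]
  [   0.0809     0.1146     1.2938]
Δx = (I − A)⁻¹ Δd with Δd having +50 in the Sector 2 component and 0 elsewhere.
So Δx_2 = L_22 · (+50), where L_22 = adj(I−A)_22 / det(I−A) = 0.6325 / 0.3710.
Δx_2 = 0.6325 × (+50) / 0.3710 = 31.625 / 0.3710 ≈ 85.24.

Δx_2 = 85.24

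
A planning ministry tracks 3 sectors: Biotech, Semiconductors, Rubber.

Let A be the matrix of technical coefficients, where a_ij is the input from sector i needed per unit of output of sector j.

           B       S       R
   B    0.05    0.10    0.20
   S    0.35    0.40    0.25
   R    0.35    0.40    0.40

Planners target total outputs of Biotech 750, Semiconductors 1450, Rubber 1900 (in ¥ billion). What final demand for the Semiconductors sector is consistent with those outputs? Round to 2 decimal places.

I − A =
  [   0.95    -0.10    -0.20]
  [  -0.35     0.60    -0.25]
  [  -0.35    -0.40     0.60]
d = (I − A) x:
  d_B = (+0.95)·750 + (-0.10)·1450 + (-0.20)·1900 = 187.50
  d_S = (-0.35)·750 + (+0.60)·1450 + (-0.25)·1900 = 132.50
  d_R = (-0.35)·750 + (-0.40)·1450 + (+0.60)·1900 = 297.50

d_S = 132.50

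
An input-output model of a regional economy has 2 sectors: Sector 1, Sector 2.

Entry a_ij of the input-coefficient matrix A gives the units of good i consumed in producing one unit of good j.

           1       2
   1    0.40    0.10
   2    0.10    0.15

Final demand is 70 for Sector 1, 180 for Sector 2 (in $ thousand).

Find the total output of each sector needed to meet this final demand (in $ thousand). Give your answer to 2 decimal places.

I − A =
  [   0.60    -0.10]
  [  -0.10     0.85]
det(I−A) = (0.60)(0.85) − (-0.10)(-0.10) = 0.5000
adj(I−A) = [[0.85, 0.10], [0.10, 0.60]]
(I − A)⁻¹ = adj(I−A) / det(I−A) ≈
  [   1.7000     0.2000]
  [   0.2000     1.2000]
x = (I − A)⁻¹ d = adj(I−A)·d / det(I−A), with det(I−A) = 0.5000:
  x_1 = (0.85·70 + 0.10·180) / 0.5000 = 77.50 / 0.5000 = 155.00
  x_2 = (0.10·70 + 0.60·180) / 0.5000 = 115.00 / 0.5000 = 230.00

x_1 = 155.00, x_2 = 230.00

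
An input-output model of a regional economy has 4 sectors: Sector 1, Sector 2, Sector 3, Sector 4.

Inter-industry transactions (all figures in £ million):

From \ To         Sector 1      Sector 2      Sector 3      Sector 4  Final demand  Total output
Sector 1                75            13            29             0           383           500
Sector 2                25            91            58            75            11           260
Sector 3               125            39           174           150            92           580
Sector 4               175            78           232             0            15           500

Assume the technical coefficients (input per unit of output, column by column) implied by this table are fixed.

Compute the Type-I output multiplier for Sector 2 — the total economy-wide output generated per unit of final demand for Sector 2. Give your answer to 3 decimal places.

m_2 = 3.969

Technical coefficients a_ij = z_ij / X_j:
  a_11 = 75/500 = 0.15, a_21 = 25/500 = 0.05, a_31 = 125/500 = 0.25, a_41 = 175/500 = 0.35
  a_12 = 13/260 = 0.05, a_22 = 91/260 = 0.35, a_32 = 39/260 = 0.15, a_42 = 78/260 = 0.30
  a_13 = 29/580 = 0.05, a_23 = 58/580 = 0.10, a_33 = 174/580 = 0.30, a_43 = 232/580 = 0.40
  a_14 = 0/500 = 0.00, a_24 = 75/500 = 0.15, a_34 = 150/500 = 0.30, a_44 = 0/500 = 0.00
I − A =
  [   0.85    -0.05    -0.05     0.00]
  [  -0.05     0.65    -0.10    -0.15]
  [  -0.25    -0.15     0.70    -0.30]
  [  -0.35    -0.30    -0.40     1.00]
Compute the cofactors C_ij = (−1)^(i+j)·(3×3 minor ij) of I−A; the adjugate is their transpose:
adj(I−A) = Cᵀ =
  [ 0.312500   0.041000   0.038250   0.017625]
  [ 0.116250   0.475250   0.141125   0.113625]
  [ 0.239375   0.221750   0.509125   0.186000]
  [ 0.240000   0.245625   0.259375   0.362500]
det(I−A) = Σ_j (I−A)_1j·C_1j = (0.85)(0.312500) + (-0.05)(0.116250) + (-0.05)(0.239375) + (0.00)(0.240000) = 0.24784375
(I − A)⁻¹ = adj(I−A) / det(I−A) ≈
  [   1.2609     0.1654     0.1543     0.0711]
  [   0.4690     1.9175     0.5694     0.4585]
  [   0.9658     0.8947     2.0542     0.7505]
  [   0.9684     0.9910     1.0465     1.4626]
The output multiplier for sector j is the column-j sum of the Leontief inverse (I − A)⁻¹ = adj(I−A) / det(I−A).
Column 2 of adj(I−A): (0.041000, 0.475250, 0.221750, 0.245625); det(I−A) = 0.24784375.
m_2 = (0.041000 + 0.475250 + 0.221750 + 0.245625) / 0.24784375 = 0.983625 / 0.24784375 ≈ 3.969.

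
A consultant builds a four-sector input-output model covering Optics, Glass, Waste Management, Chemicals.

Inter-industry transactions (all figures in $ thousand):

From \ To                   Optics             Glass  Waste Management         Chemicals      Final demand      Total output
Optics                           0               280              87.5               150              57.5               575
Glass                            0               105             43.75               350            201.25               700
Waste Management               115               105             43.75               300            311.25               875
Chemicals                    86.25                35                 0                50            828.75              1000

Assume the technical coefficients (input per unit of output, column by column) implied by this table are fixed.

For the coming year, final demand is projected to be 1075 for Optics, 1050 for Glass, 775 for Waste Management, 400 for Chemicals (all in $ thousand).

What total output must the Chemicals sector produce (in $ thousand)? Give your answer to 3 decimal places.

x_C = 833.450

Technical coefficients a_ij = z_ij / X_j:
  a_OO = 0/575 = 0.00, a_GO = 0/575 = 0.00, a_WO = 115/575 = 0.20, a_CO = 86.25/575 = 0.15
  a_OG = 280/700 = 0.40, a_GG = 105/700 = 0.15, a_WG = 105/700 = 0.15, a_CG = 35/700 = 0.05
  a_OW = 87.5/875 = 0.10, a_GW = 43.75/875 = 0.05, a_WW = 43.75/875 = 0.05, a_CW = 0/875 = 0.00
  a_OC = 150/1000 = 0.15, a_GC = 350/1000 = 0.35, a_WC = 300/1000 = 0.30, a_CC = 50/1000 = 0.05
I − A =
  [   1.00    -0.40    -0.10    -0.15]
  [   0.00     0.85    -0.05    -0.35]
  [  -0.20    -0.15     0.95    -0.30]
  [  -0.15    -0.05     0.00     0.95]
Compute the cofactors C_ij = (−1)^(i+j)·(3×3 minor ij) of I−A; the adjugate is their transpose:
adj(I−A) = Cᵀ =
  [ 0.742625   0.383875   0.098375   0.289750]
  [ 0.061625   0.857625   0.051625   0.342000]
  [ 0.204125   0.249625   0.749875   0.361000]
  [ 0.120500   0.105750   0.018250   0.779000]
det(I−A) = Σ_j (I−A)_1j·C_1j = (1.00)(0.742625) + (-0.40)(0.061625) + (-0.10)(0.204125) + (-0.15)(0.120500) = 0.6794875
(I − A)⁻¹ = adj(I−A) / det(I−A) ≈
  [   1.0929     0.5649     0.1448     0.4264]
  [   0.0907     1.2622     0.0760     0.5033]
  [   0.3004     0.3674     1.1036     0.5313]
  [   0.1773     0.1556     0.0269     1.1465]
x = (I − A)⁻¹ d = adj(I−A)·d / det(I−A), with det(I−A) = 0.6794875:
  x_O = (0.742625·1075 + 0.383875·1050 + 0.098375·775 + 0.289750·400) / 0.6794875 = 1393.53125 / 0.6794875 ≈ 2050.856
  x_G = (0.061625·1075 + 0.857625·1050 + 0.051625·775 + 0.342000·400) / 0.6794875 = 1143.5625 / 0.6794875 ≈ 1682.978
  x_W = (0.204125·1075 + 0.249625·1050 + 0.749875·775 + 0.361000·400) / 0.6794875 = 1207.09375 / 0.6794875 ≈ 1776.477
  x_C = (0.120500·1075 + 0.105750·1050 + 0.018250·775 + 0.779000·400) / 0.6794875 = 566.31875 / 0.6794875 ≈ 833.450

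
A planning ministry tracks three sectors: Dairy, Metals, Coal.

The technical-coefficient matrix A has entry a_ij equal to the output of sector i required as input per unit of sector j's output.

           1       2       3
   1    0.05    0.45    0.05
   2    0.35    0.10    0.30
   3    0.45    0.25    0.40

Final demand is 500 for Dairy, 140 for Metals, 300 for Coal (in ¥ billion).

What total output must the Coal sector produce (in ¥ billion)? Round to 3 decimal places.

I − A =
  [   0.95    -0.45    -0.05]
  [  -0.35     0.90    -0.30]
  [  -0.45    -0.25     0.60]
Cofactors of I−A, C_ij = (−1)^(i+j)·(minor ij) (rows/columns in the sector order above):
  C_11 = (0.90)(0.60) − (-0.30)(-0.25) = 0.4650
  C_12 = −[(-0.35)(0.60) − (-0.30)(-0.45)] = 0.3450
  C_13 = (-0.35)(-0.25) − (0.90)(-0.45) = 0.4925
  C_21 = −[(-0.45)(0.60) − (-0.05)(-0.25)] = 0.2825
  C_22 = (0.95)(0.60) − (-0.05)(-0.45) = 0.5475
  C_23 = −[(0.95)(-0.25) − (-0.45)(-0.45)] = 0.4400
  C_31 = (-0.45)(-0.30) − (-0.05)(0.90) = 0.1800
  C_32 = −[(0.95)(-0.30) − (-0.05)(-0.35)] = 0.3025
  C_33 = (0.95)(0.90) − (-0.45)(-0.35) = 0.6975
det(I−A) = Σ_j (I−A)_1j·C_1j = (0.95)(0.4650) + (-0.45)(0.3450) + (-0.05)(0.4925) = 0.261875
adj(I−A) = Cᵀ =
  [ 0.4650   0.2825   0.1800]
  [ 0.3450   0.5475   0.3025]
  [ 0.4925   0.4400   0.6975]
(I − A)⁻¹ = adj(I−A) / det(I−A) ≈
  [   1.7757     1.0788     0.6874]
  [   1.3174     2.0907     1.1551]
  [   1.8807     1.6802     2.6635]
x = (I − A)⁻¹ d = adj(I−A)·d / det(I−A), with det(I−A) = 0.261875:
  x_1 = (0.4650·500 + 0.2825·140 + 0.1800·300) / 0.261875 = 326.05 / 0.261875 ≈ 1245.060
  x_2 = (0.3450·500 + 0.5475·140 + 0.3025·300) / 0.261875 = 339.90 / 0.261875 ≈ 1297.947
  x_3 = (0.4925·500 + 0.4400·140 + 0.6975·300) / 0.261875 = 517.10 / 0.261875 ≈ 1974.606

x_3 = 1974.606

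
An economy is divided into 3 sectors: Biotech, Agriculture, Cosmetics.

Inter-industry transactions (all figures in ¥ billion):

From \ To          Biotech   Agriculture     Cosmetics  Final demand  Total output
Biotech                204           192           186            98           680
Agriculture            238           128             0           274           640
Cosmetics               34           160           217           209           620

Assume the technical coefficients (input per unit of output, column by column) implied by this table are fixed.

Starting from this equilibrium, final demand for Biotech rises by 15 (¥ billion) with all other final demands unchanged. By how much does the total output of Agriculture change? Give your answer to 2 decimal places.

Technical coefficients a_ij = z_ij / X_j:
  a_11 = 204/680 = 0.30, a_21 = 238/680 = 0.35, a_31 = 34/680 = 0.05
  a_12 = 192/640 = 0.30, a_22 = 128/640 = 0.20, a_32 = 160/640 = 0.25
  a_13 = 186/620 = 0.30, a_23 = 0/620 = 0.00, a_33 = 217/620 = 0.35
I − A =
  [   0.70    -0.30    -0.30]
  [  -0.35     0.80     0.00]
  [  -0.05    -0.25     0.65]
Cofactors of I−A, C_ij = (−1)^(i+j)·(minor ij) (rows/columns in the sector order above):
  C_11 = (0.80)(0.65) − (0.00)(-0.25) = 0.5200
  C_12 = −[(-0.35)(0.65) − (0.00)(-0.05)] = 0.2275
  C_13 = (-0.35)(-0.25) − (0.80)(-0.05) = 0.1275
  C_21 = −[(-0.30)(0.65) − (-0.30)(-0.25)] = 0.2700
  C_22 = (0.70)(0.65) − (-0.30)(-0.05) = 0.4400
  C_23 = −[(0.70)(-0.25) − (-0.30)(-0.05)] = 0.1900
  C_31 = (-0.30)(0.00) − (-0.30)(0.80) = 0.2400
  C_32 = −[(0.70)(0.00) − (-0.30)(-0.35)] = 0.1050
  C_33 = (0.70)(0.80) − (-0.30)(-0.35) = 0.4550
det(I−A) = Σ_j (I−A)_1j·C_1j = (0.70)(0.5200) + (-0.30)(0.2275) + (-0.30)(0.1275) = 0.2575
adj(I−A) = Cᵀ =
  [ 0.5200   0.2700   0.2400]
  [ 0.2275   0.4400   0.1050]
  [ 0.1275   0.1900   0.4550]
(I − A)⁻¹ = adj(I−A) / det(I−A) ≈
  [   2.0194     1.0485     0.9320]
  [   0.8835     1.7087     0.4078]
  [   0.4951     0.7379     1.7670]
Δx = (I − A)⁻¹ Δd with Δd having +15 in the Biotech component and 0 elsewhere.
So Δx_2 = L_21 · (+15), where L_21 = adj(I−A)_21 / det(I−A) = 0.2275 / 0.2575.
Δx_2 = 0.2275 × (+15) / 0.2575 = 3.4125 / 0.2575 ≈ 13.25.

Δx_2 = 13.25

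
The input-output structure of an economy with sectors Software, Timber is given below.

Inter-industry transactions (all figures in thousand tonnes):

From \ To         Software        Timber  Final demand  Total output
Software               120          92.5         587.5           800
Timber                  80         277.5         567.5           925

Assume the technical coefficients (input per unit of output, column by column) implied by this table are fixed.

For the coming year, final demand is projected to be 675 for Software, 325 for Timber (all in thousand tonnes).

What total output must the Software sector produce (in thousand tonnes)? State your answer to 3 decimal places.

x_1 = 863.248

Technical coefficients a_ij = z_ij / X_j:
  a_11 = 120/800 = 0.15, a_21 = 80/800 = 0.10
  a_12 = 92.5/925 = 0.10, a_22 = 277.5/925 = 0.30
I − A =
  [   0.85    -0.10]
  [  -0.10     0.70]
det(I−A) = (0.85)(0.70) − (-0.10)(-0.10) = 0.5850
adj(I−A) = [[0.70, 0.10], [0.10, 0.85]]
(I − A)⁻¹ = adj(I−A) / det(I−A) ≈
  [   1.1966     0.1709]
  [   0.1709     1.4530]
x = (I − A)⁻¹ d = adj(I−A)·d / det(I−A), with det(I−A) = 0.5850:
  x_1 = (0.70·675 + 0.10·325) / 0.5850 = 505.00 / 0.5850 ≈ 863.248
  x_2 = (0.10·675 + 0.85·325) / 0.5850 = 343.75 / 0.5850 ≈ 587.607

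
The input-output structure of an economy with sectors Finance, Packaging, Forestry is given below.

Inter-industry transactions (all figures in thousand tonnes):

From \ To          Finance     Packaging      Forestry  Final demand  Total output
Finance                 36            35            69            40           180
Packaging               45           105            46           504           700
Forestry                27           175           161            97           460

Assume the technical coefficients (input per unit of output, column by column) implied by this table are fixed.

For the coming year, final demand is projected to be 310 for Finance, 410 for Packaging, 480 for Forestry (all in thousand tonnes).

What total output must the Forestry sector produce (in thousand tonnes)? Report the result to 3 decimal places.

x_3 = 1207.345

Technical coefficients a_ij = z_ij / X_j:
  a_11 = 36/180 = 0.20, a_21 = 45/180 = 0.25, a_31 = 27/180 = 0.15
  a_12 = 35/700 = 0.05, a_22 = 105/700 = 0.15, a_32 = 175/700 = 0.25
  a_13 = 69/460 = 0.15, a_23 = 46/460 = 0.10, a_33 = 161/460 = 0.35
I − A =
  [   0.80    -0.05    -0.15]
  [  -0.25     0.85    -0.10]
  [  -0.15    -0.25     0.65]
Cofactors of I−A, C_ij = (−1)^(i+j)·(minor ij) (rows/columns in the sector order above):
  C_11 = (0.85)(0.65) − (-0.10)(-0.25) = 0.5275
  C_12 = −[(-0.25)(0.65) − (-0.10)(-0.15)] = 0.1775
  C_13 = (-0.25)(-0.25) − (0.85)(-0.15) = 0.1900
  C_21 = −[(-0.05)(0.65) − (-0.15)(-0.25)] = 0.0700
  C_22 = (0.80)(0.65) − (-0.15)(-0.15) = 0.4975
  C_23 = −[(0.80)(-0.25) − (-0.05)(-0.15)] = 0.2075
  C_31 = (-0.05)(-0.10) − (-0.15)(0.85) = 0.1325
  C_32 = −[(0.80)(-0.10) − (-0.15)(-0.25)] = 0.1175
  C_33 = (0.80)(0.85) − (-0.05)(-0.25) = 0.6675
det(I−A) = Σ_j (I−A)_1j·C_1j = (0.80)(0.5275) + (-0.05)(0.1775) + (-0.15)(0.1900) = 0.384625
adj(I−A) = Cᵀ =
  [ 0.5275   0.0700   0.1325]
  [ 0.1775   0.4975   0.1175]
  [ 0.1900   0.2075   0.6675]
(I − A)⁻¹ = adj(I−A) / det(I−A) ≈
  [   1.3715     0.1820     0.3445]
  [   0.4615     1.2935     0.3055]
  [   0.4940     0.5395     1.7355]
x = (I − A)⁻¹ d = adj(I−A)·d / det(I−A), with det(I−A) = 0.384625:
  x_1 = (0.5275·310 + 0.0700·410 + 0.1325·480) / 0.384625 = 255.825 / 0.384625 ≈ 665.128
  x_2 = (0.1775·310 + 0.4975·410 + 0.1175·480) / 0.384625 = 315.40 / 0.384625 ≈ 820.019
  x_3 = (0.1900·310 + 0.2075·410 + 0.6675·480) / 0.384625 = 464.375 / 0.384625 ≈ 1207.345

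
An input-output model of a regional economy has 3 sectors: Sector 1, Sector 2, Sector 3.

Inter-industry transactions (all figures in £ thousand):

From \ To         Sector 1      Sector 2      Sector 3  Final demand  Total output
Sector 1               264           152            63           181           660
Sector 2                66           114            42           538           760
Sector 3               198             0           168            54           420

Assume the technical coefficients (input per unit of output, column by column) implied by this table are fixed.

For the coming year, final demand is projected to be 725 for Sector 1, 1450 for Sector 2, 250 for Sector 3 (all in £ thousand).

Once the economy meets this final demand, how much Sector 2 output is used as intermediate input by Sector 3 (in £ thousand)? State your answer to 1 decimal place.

Technical coefficients a_ij = z_ij / X_j:
  a_11 = 264/660 = 0.40, a_21 = 66/660 = 0.10, a_31 = 198/660 = 0.30
  a_12 = 152/760 = 0.20, a_22 = 114/760 = 0.15, a_32 = 0/760 = 0.00
  a_13 = 63/420 = 0.15, a_23 = 42/420 = 0.10, a_33 = 168/420 = 0.40
I − A =
  [   0.60    -0.20    -0.15]
  [  -0.10     0.85    -0.10]
  [  -0.30     0.00     0.60]
Cofactors of I−A, C_ij = (−1)^(i+j)·(minor ij) (rows/columns in the sector order above):
  C_11 = (0.85)(0.60) − (-0.10)(0.00) = 0.5100
  C_12 = −[(-0.10)(0.60) − (-0.10)(-0.30)] = 0.0900
  C_13 = (-0.10)(0.00) − (0.85)(-0.30) = 0.2550
  C_21 = −[(-0.20)(0.60) − (-0.15)(0.00)] = 0.1200
  C_22 = (0.60)(0.60) − (-0.15)(-0.30) = 0.3150
  C_23 = −[(0.60)(0.00) − (-0.20)(-0.30)] = 0.0600
  C_31 = (-0.20)(-0.10) − (-0.15)(0.85) = 0.1475
  C_32 = −[(0.60)(-0.10) − (-0.15)(-0.10)] = 0.0750
  C_33 = (0.60)(0.85) − (-0.20)(-0.10) = 0.4900
det(I−A) = Σ_j (I−A)_1j·C_1j = (0.60)(0.5100) + (-0.20)(0.0900) + (-0.15)(0.2550) = 0.24975
adj(I−A) = Cᵀ =
  [ 0.5100   0.1200   0.1475]
  [ 0.0900   0.3150   0.0750]
  [ 0.2550   0.0600   0.4900]
(I − A)⁻¹ = adj(I−A) / det(I−A) ≈
  [   2.0420     0.4805     0.5906]
  [   0.3604     1.2613     0.3003]
  [   1.0210     0.2402     1.9620]
First solve x = (I − A)⁻¹ d = adj(I−A)·d / det(I−A); in particular x_3 = (0.2550·725 + 0.0600·1450 + 0.4900·250) / 0.24975 = 394.375 / 0.24975 ≈ 1579.079.
Intermediate flow from 2 to 3: z_23 = a_23 · x_3 = 0.10 × 394.375 / 0.24975 = 39.4375 / 0.24975 ≈ 157.9.

z_23 = 157.9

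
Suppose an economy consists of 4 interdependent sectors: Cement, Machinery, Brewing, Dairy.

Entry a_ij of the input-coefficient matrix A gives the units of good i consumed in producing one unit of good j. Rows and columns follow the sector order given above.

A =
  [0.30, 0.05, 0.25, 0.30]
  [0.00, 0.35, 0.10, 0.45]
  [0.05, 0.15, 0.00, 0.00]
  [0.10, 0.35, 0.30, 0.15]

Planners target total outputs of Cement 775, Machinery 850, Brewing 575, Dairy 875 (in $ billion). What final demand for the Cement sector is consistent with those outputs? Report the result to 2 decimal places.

I − A =
  [   0.70    -0.05    -0.25    -0.30]
  [   0.00     0.65    -0.10    -0.45]
  [  -0.05    -0.15     1.00     0.00]
  [  -0.10    -0.35    -0.30     0.85]
d = (I − A) x:
  d_C = (+0.70)·775 + (-0.05)·850 + (-0.25)·575 + (-0.30)·875 = 93.75
  d_M = (+0.00)·775 + (+0.65)·850 + (-0.10)·575 + (-0.45)·875 = 101.25
  d_B = (-0.05)·775 + (-0.15)·850 + (+1.00)·575 + (+0.00)·875 = 408.75
  d_D = (-0.10)·775 + (-0.35)·850 + (-0.30)·575 + (+0.85)·875 = 196.25

d_C = 93.75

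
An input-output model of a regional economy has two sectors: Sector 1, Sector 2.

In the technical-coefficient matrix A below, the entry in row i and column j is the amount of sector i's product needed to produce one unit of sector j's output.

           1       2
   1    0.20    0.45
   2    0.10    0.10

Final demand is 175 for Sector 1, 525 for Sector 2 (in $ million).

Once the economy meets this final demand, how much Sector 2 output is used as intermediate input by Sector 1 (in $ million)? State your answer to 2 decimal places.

z_21 = 58.33

I − A =
  [   0.80    -0.45]
  [  -0.10     0.90]
det(I−A) = (0.80)(0.90) − (-0.45)(-0.10) = 0.6750
adj(I−A) = [[0.90, 0.45], [0.10, 0.80]]
(I − A)⁻¹ = adj(I−A) / det(I−A) ≈
  [   1.3333     0.6667]
  [   0.1481     1.1852]
First solve x = (I − A)⁻¹ d = adj(I−A)·d / det(I−A); in particular x_1 = (0.90·175 + 0.45·525) / 0.6750 = 393.75 / 0.6750 ≈ 583.3333.
Intermediate flow from 2 to 1: z_21 = a_21 · x_1 = 0.10 × 393.75 / 0.6750 = 39.375 / 0.6750 ≈ 58.33.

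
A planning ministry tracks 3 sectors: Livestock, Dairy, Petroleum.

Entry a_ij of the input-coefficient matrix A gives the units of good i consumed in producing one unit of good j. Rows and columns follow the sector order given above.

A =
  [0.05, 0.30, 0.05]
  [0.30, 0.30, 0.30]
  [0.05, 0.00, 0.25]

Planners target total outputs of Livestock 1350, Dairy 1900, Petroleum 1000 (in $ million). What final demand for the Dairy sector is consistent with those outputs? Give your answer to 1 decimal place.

I − A =
  [   0.95    -0.30    -0.05]
  [  -0.30     0.70    -0.30]
  [  -0.05     0.00     0.75]
d = (I − A) x:
  d_L = (+0.95)·1350 + (-0.30)·1900 + (-0.05)·1000 = 662.5
  d_D = (-0.30)·1350 + (+0.70)·1900 + (-0.30)·1000 = 625.0
  d_P = (-0.05)·1350 + (+0.00)·1900 + (+0.75)·1000 = 682.5

d_D = 625.0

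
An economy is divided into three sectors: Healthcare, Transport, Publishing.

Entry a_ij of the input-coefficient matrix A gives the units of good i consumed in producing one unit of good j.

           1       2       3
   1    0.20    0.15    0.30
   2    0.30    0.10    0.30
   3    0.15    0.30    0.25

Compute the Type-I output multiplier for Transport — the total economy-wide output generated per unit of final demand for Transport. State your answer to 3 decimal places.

I − A =
  [   0.80    -0.15    -0.30]
  [  -0.30     0.90    -0.30]
  [  -0.15    -0.30     0.75]
Cofactors of I−A, C_ij = (−1)^(i+j)·(minor ij) (rows/columns in the sector order above):
  C_11 = (0.90)(0.75) − (-0.30)(-0.30) = 0.5850
  C_12 = −[(-0.30)(0.75) − (-0.30)(-0.15)] = 0.2700
  C_13 = (-0.30)(-0.30) − (0.90)(-0.15) = 0.2250
  C_21 = −[(-0.15)(0.75) − (-0.30)(-0.30)] = 0.2025
  C_22 = (0.80)(0.75) − (-0.30)(-0.15) = 0.5550
  C_23 = −[(0.80)(-0.30) − (-0.15)(-0.15)] = 0.2625
  C_31 = (-0.15)(-0.30) − (-0.30)(0.90) = 0.3150
  C_32 = −[(0.80)(-0.30) − (-0.30)(-0.30)] = 0.3300
  C_33 = (0.80)(0.90) − (-0.15)(-0.30) = 0.6750
det(I−A) = Σ_j (I−A)_1j·C_1j = (0.80)(0.5850) + (-0.15)(0.2700) + (-0.30)(0.2250) = 0.3600
adj(I−A) = Cᵀ =
  [ 0.5850   0.2025   0.3150]
  [ 0.2700   0.5550   0.3300]
  [ 0.2250   0.2625   0.6750]
(I − A)⁻¹ = adj(I−A) / det(I−A) ≈
  [   1.6250     0.5625     0.8750]
  [   0.7500     1.5417     0.9167]
  [   0.6250     0.7292     1.8750]
The output multiplier for sector j is the column-j sum of the Leontief inverse (I − A)⁻¹ = adj(I−A) / det(I−A).
Column 2 of adj(I−A): (0.2025, 0.5550, 0.2625); det(I−A) = 0.3600.
m_2 = (0.2025 + 0.5550 + 0.2625) / 0.3600 = 1.02 / 0.3600 ≈ 2.833.

m_2 = 2.833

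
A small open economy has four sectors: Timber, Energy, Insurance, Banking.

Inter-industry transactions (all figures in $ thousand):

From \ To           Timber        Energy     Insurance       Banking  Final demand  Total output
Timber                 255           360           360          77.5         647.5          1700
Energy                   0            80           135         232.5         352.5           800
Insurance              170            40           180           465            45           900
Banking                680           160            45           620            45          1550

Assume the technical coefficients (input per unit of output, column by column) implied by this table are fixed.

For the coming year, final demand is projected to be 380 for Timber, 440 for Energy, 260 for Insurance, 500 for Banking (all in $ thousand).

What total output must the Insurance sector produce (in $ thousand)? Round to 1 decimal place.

x_3 = 1692.4

Technical coefficients a_ij = z_ij / X_j:
  a_11 = 255/1700 = 0.15, a_21 = 0/1700 = 0.00, a_31 = 170/1700 = 0.10, a_41 = 680/1700 = 0.40
  a_12 = 360/800 = 0.45, a_22 = 80/800 = 0.10, a_32 = 40/800 = 0.05, a_42 = 160/800 = 0.20
  a_13 = 360/900 = 0.40, a_23 = 135/900 = 0.15, a_33 = 180/900 = 0.20, a_43 = 45/900 = 0.05
  a_14 = 77.5/1550 = 0.05, a_24 = 232.5/1550 = 0.15, a_34 = 465/1550 = 0.30, a_44 = 620/1550 = 0.40
I − A =
  [   0.85    -0.45    -0.40    -0.05]
  [   0.00     0.90    -0.15    -0.15]
  [  -0.10    -0.05     0.80    -0.30]
  [  -0.40    -0.20    -0.05     0.60]
Compute the cofactors C_ij = (−1)^(i+j)·(3×3 minor ij) of I−A; the adjugate is their transpose:
adj(I−A) = Cᵀ =
  [ 0.380625   0.253375   0.251625   0.220875]
  [ 0.075750   0.307000   0.103875   0.135000]
  [ 0.162000   0.157500   0.388500   0.247125]
  [ 0.292500   0.284375   0.234750   0.562875]
det(I−A) = Σ_j (I−A)_1j·C_1j = (0.85)(0.380625) + (-0.45)(0.075750) + (-0.40)(0.162000) + (-0.05)(0.292500) = 0.21001875
(I − A)⁻¹ = adj(I−A) / det(I−A) ≈
  [   1.8123     1.2064     1.1981     1.0517]
  [   0.3607     1.4618     0.4946     0.6428]
  [   0.7714     0.7499     1.8498     1.1767]
  [   1.3927     1.3540     1.1178     2.6801]
x = (I − A)⁻¹ d = adj(I−A)·d / det(I−A), with det(I−A) = 0.21001875:
  x_1 = (0.380625·380 + 0.253375·440 + 0.251625·260 + 0.220875·500) / 0.21001875 = 431.9825 / 0.21001875 ≈ 2056.9
  x_2 = (0.075750·380 + 0.307000·440 + 0.103875·260 + 0.135000·500) / 0.21001875 = 258.3725 / 0.21001875 ≈ 1230.2
  x_3 = (0.162000·380 + 0.157500·440 + 0.388500·260 + 0.247125·500) / 0.21001875 = 355.4325 / 0.21001875 ≈ 1692.4
  x_4 = (0.292500·380 + 0.284375·440 + 0.234750·260 + 0.562875·500) / 0.21001875 = 578.7475 / 0.21001875 ≈ 2755.7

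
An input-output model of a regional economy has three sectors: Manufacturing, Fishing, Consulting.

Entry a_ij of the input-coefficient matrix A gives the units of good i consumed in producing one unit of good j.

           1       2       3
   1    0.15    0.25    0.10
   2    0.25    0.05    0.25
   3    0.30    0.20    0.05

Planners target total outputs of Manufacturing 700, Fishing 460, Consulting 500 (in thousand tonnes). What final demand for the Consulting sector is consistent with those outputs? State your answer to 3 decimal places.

d_3 = 173.000

I − A =
  [   0.85    -0.25    -0.10]
  [  -0.25     0.95    -0.25]
  [  -0.30    -0.20     0.95]
d = (I − A) x:
  d_1 = (+0.85)·700 + (-0.25)·460 + (-0.10)·500 = 430.000
  d_2 = (-0.25)·700 + (+0.95)·460 + (-0.25)·500 = 137.000
  d_3 = (-0.30)·700 + (-0.20)·460 + (+0.95)·500 = 173.000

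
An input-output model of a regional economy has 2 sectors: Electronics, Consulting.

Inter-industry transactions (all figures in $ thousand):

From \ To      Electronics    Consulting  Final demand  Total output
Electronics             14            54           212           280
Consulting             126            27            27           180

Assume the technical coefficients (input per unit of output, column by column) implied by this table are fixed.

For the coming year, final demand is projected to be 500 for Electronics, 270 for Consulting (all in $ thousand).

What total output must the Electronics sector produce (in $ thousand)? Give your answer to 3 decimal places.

Technical coefficients a_ij = z_ij / X_j:
  a_EE = 14/280 = 0.05, a_CE = 126/280 = 0.45
  a_EC = 54/180 = 0.30, a_CC = 27/180 = 0.15
I − A =
  [   0.95    -0.30]
  [  -0.45     0.85]
det(I−A) = (0.95)(0.85) − (-0.30)(-0.45) = 0.6725
adj(I−A) = [[0.85, 0.30], [0.45, 0.95]]
(I − A)⁻¹ = adj(I−A) / det(I−A) ≈
  [   1.2639     0.4461]
  [   0.6691     1.4126]
x = (I − A)⁻¹ d = adj(I−A)·d / det(I−A), with det(I−A) = 0.6725:
  x_E = (0.85·500 + 0.30·270) / 0.6725 = 506.00 / 0.6725 ≈ 752.416
  x_C = (0.45·500 + 0.95·270) / 0.6725 = 481.50 / 0.6725 ≈ 715.985

x_E = 752.416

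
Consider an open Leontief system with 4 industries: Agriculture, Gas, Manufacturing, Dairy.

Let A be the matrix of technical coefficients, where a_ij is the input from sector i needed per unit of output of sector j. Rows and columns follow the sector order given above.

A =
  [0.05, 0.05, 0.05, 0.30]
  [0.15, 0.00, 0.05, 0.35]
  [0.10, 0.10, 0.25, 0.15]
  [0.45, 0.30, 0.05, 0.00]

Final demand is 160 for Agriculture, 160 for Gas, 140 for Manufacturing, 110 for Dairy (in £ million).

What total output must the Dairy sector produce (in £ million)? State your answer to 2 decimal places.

I − A =
  [   0.95    -0.05    -0.05    -0.30]
  [  -0.15     1.00    -0.05    -0.35]
  [  -0.10    -0.10     0.75    -0.15]
  [  -0.45    -0.30    -0.05     1.00]
Compute the cofactors C_ij = (−1)^(i+j)·(3×3 minor ij) of I−A; the adjugate is their transpose:
adj(I−A) = Cᵀ =
  [ 0.654750   0.113375   0.067625   0.246250]
  [ 0.239625   0.594250   0.075000   0.291125]
  [ 0.194500   0.141625   0.686375   0.210875]
  [ 0.376250   0.236375   0.087250   0.696125]
det(I−A) = Σ_j (I−A)_1j·C_1j = (0.95)(0.654750) + (-0.05)(0.239625) + (-0.05)(0.194500) + (-0.30)(0.376250) = 0.48743125
(I − A)⁻¹ = adj(I−A) / det(I−A) ≈
  [   1.3433     0.2326     0.1387     0.5052]
  [   0.4916     1.2191     0.1539     0.5973]
  [   0.3990     0.2906     1.4081     0.4326]
  [   0.7719     0.4849     0.1790     1.4282]
x = (I − A)⁻¹ d = adj(I−A)·d / det(I−A), with det(I−A) = 0.48743125:
  x_A = (0.654750·160 + 0.113375·160 + 0.067625·140 + 0.246250·110) / 0.48743125 = 159.455 / 0.48743125 ≈ 327.13
  x_G = (0.239625·160 + 0.594250·160 + 0.075000·140 + 0.291125·110) / 0.48743125 = 175.94375 / 0.48743125 ≈ 360.96
  x_M = (0.194500·160 + 0.141625·160 + 0.686375·140 + 0.210875·110) / 0.48743125 = 173.06875 / 0.48743125 ≈ 355.06
  x_D = (0.376250·160 + 0.236375·160 + 0.087250·140 + 0.696125·110) / 0.48743125 = 186.80875 / 0.48743125 ≈ 383.25

x_D = 383.25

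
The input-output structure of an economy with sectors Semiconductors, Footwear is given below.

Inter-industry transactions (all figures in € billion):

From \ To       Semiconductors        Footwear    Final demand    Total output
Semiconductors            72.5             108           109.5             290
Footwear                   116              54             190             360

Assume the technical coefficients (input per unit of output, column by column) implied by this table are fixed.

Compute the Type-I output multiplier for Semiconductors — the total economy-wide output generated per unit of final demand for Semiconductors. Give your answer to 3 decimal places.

m_1 = 2.415

Technical coefficients a_ij = z_ij / X_j:
  a_11 = 72.5/290 = 0.25, a_21 = 116/290 = 0.40
  a_12 = 108/360 = 0.30, a_22 = 54/360 = 0.15
I − A =
  [   0.75    -0.30]
  [  -0.40     0.85]
det(I−A) = (0.75)(0.85) − (-0.30)(-0.40) = 0.5175
adj(I−A) = [[0.85, 0.30], [0.40, 0.75]]
(I − A)⁻¹ = adj(I−A) / det(I−A) ≈
  [   1.6425     0.5797]
  [   0.7729     1.4493]
The output multiplier for sector j is the column-j sum of the Leontief inverse (I − A)⁻¹ = adj(I−A) / det(I−A).
Column 1 of adj(I−A): (0.85, 0.40); det(I−A) = 0.5175.
m_1 = (0.85 + 0.40) / 0.5175 = 1.25 / 0.5175 ≈ 2.415.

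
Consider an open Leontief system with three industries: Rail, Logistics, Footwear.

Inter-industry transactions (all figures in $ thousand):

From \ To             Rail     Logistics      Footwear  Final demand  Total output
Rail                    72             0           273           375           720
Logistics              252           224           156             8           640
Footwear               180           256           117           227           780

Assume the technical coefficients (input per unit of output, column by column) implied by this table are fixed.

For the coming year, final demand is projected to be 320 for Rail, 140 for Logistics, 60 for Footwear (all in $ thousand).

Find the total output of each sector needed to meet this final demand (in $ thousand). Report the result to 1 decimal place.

Technical coefficients a_ij = z_ij / X_j:
  a_11 = 72/720 = 0.10, a_21 = 252/720 = 0.35, a_31 = 180/720 = 0.25
  a_12 = 0/640 = 0.00, a_22 = 224/640 = 0.35, a_32 = 256/640 = 0.40
  a_13 = 273/780 = 0.35, a_23 = 156/780 = 0.20, a_33 = 117/780 = 0.15
I − A =
  [   0.90     0.00    -0.35]
  [  -0.35     0.65    -0.20]
  [  -0.25    -0.40     0.85]
Cofactors of I−A, C_ij = (−1)^(i+j)·(minor ij) (rows/columns in the sector order above):
  C_11 = (0.65)(0.85) − (-0.20)(-0.40) = 0.4725
  C_12 = −[(-0.35)(0.85) − (-0.20)(-0.25)] = 0.3475
  C_13 = (-0.35)(-0.40) − (0.65)(-0.25) = 0.3025
  C_21 = −[(0.00)(0.85) − (-0.35)(-0.40)] = 0.1400
  C_22 = (0.90)(0.85) − (-0.35)(-0.25) = 0.6775
  C_23 = −[(0.90)(-0.40) − (0.00)(-0.25)] = 0.3600
  C_31 = (0.00)(-0.20) − (-0.35)(0.65) = 0.2275
  C_32 = −[(0.90)(-0.20) − (-0.35)(-0.35)] = 0.3025
  C_33 = (0.90)(0.65) − (0.00)(-0.35) = 0.5850
det(I−A) = Σ_j (I−A)_1j·C_1j = (0.90)(0.4725) + (0.00)(0.3475) + (-0.35)(0.3025) = 0.319375
adj(I−A) = Cᵀ =
  [ 0.4725   0.1400   0.2275]
  [ 0.3475   0.6775   0.3025]
  [ 0.3025   0.3600   0.5850]
(I − A)⁻¹ = adj(I−A) / det(I−A) ≈
  [   1.4795     0.4384     0.7123]
  [   1.0881     2.1213     0.9472]
  [   0.9472     1.1272     1.8317]
x = (I − A)⁻¹ d = adj(I−A)·d / det(I−A), with det(I−A) = 0.319375:
  x_1 = (0.4725·320 + 0.1400·140 + 0.2275·60) / 0.319375 = 184.45 / 0.319375 ≈ 577.5
  x_2 = (0.3475·320 + 0.6775·140 + 0.3025·60) / 0.319375 = 224.20 / 0.319375 ≈ 702.0
  x_3 = (0.3025·320 + 0.3600·140 + 0.5850·60) / 0.319375 = 182.30 / 0.319375 ≈ 570.8

x_1 = 577.5, x_2 = 702.0, x_3 = 570.8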